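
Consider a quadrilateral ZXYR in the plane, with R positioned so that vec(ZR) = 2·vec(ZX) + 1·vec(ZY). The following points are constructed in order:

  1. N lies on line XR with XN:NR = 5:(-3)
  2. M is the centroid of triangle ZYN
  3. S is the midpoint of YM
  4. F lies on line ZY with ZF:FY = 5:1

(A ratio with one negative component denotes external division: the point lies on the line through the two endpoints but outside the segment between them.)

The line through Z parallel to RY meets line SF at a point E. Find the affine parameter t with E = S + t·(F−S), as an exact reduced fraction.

t = 13/3

Set Z = (0, 0), X = (1, 0), Y = (0, 1), R = (2, 1); any affine frame gives the same invariant.
1. N lies on line XR with XN:NR = 5:(-3) ⇒ N = (7/2, 5/2)
2. M is the centroid of triangle ZYN ⇒ M = (7/6, 7/6)
3. S is the midpoint of YM ⇒ S = (7/12, 13/12)
4. F lies on line ZY with ZF:FY = 5:1 ⇒ F = (0, 5/6)
through Z parallel to RY: direction (-2, 0); meets SF at E = (-35/18, 0)
E = S + t·(F−S) with t = 13/3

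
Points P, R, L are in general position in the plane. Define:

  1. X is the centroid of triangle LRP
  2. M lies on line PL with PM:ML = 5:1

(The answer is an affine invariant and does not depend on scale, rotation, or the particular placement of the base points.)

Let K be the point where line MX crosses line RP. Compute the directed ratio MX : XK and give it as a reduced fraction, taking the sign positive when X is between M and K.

MX:XK = 3/2

Work in coordinates with P = (0, 0), R = (1, 0), L = (0, 1).
1. X is the centroid of triangle LRP ⇒ X = (1/3, 1/3)
2. M lies on line PL with PM:ML = 5:1 ⇒ M = (0, 5/6)
line MX meets RP at K = (5/9, 0)
X = M + t·(K−M) with t = 3/5, so MX:XK = 3/5:2/5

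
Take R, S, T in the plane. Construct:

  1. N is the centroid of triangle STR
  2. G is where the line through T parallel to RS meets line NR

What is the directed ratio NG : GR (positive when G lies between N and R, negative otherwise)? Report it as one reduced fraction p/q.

NG:GR = -2/3

Choose coordinates R = (0, 0), S = (1, 0), T = (0, 1).
1. N is the centroid of triangle STR ⇒ N = (1/3, 1/3)
2. G is where the line through T parallel to RS meets line NR ⇒ G = (1, 1)
G = N + t·(R−N) with t = -2, so NG:GR = t:(1−t) = -2:3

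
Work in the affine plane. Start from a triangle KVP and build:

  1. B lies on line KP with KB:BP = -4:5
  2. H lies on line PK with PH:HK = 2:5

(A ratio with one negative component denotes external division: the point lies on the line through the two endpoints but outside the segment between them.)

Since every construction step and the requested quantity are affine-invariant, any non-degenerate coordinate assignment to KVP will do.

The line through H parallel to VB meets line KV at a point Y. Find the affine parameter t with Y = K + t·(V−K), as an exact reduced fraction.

Assign K = (0, 0), V = (1, 0), P = (0, 1) — the answer is frame-independent, so this choice is without loss of generality.
1. B lies on line KP with KB:BP = -4:5 ⇒ B = (0, -4)
2. H lies on line PK with PH:HK = 2:5 ⇒ H = (0, 5/7)
through H parallel to VB: direction (-1, -4); meets KV at Y = (-5/28, 0)
Y = K + t·(V−K) with t = -5/28

t = -5/28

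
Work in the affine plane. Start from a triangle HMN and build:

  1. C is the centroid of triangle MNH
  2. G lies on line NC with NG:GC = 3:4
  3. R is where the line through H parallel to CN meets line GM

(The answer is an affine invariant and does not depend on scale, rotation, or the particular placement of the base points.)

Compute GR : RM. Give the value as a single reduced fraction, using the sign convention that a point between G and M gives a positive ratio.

GR:RM = -1/2

Set H = (0, 0), M = (1, 0), N = (0, 1); any affine frame gives the same invariant.
1. C is the centroid of triangle MNH ⇒ C = (1/3, 1/3)
2. G lies on line NC with NG:GC = 3:4 ⇒ G = (1/7, 5/7)
3. R is where the line through H parallel to CN meets line GM ⇒ R = (-5/7, 10/7)
R = G + t·(M−G) with t = -1, so GR:RM = t:(1−t) = -1:2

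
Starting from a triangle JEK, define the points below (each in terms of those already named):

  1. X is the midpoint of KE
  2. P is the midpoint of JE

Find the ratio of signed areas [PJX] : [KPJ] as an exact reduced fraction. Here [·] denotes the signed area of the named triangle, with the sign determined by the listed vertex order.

Assign J = (0, 0), E = (1, 0), K = (0, 1) — the answer is frame-independent, so this choice is without loss of generality.
1. X is the midpoint of KE ⇒ X = (1/2, 1/2)
2. P is the midpoint of JE ⇒ P = (1/2, 0)
2·[PJX] = -1/4, 2·[KPJ] = -1/2
[PJX]:[KPJ] = -1/4:-1/2 = 1/2

[PJX]:[KPJ] = 1/2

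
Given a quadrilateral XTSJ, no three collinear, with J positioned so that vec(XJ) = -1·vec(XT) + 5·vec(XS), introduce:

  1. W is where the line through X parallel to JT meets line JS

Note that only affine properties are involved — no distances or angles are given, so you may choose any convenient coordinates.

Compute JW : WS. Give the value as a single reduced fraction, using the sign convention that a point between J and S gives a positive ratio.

JW:WS = -5/2

Set X = (0, 0), T = (1, 0), S = (0, 1), J = (-1, 5); any affine frame gives the same invariant.
1. W is where the line through X parallel to JT meets line JS ⇒ W = (2/3, -5/3)
W = J + t·(S−J) with t = 5/3, so JW:WS = t:(1−t) = 5/3:-2/3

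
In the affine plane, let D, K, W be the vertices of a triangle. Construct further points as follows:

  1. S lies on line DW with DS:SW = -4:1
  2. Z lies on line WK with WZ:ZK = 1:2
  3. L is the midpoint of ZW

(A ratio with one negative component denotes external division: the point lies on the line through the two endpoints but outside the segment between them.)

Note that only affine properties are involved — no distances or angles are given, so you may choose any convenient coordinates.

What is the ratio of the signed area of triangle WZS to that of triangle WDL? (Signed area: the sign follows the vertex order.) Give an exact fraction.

Assign D = (0, 0), K = (1, 0), W = (0, 1) — the answer is frame-independent, so this choice is without loss of generality.
1. S lies on line DW with DS:SW = -4:1 ⇒ S = (0, 4/3)
2. Z lies on line WK with WZ:ZK = 1:2 ⇒ Z = (1/3, 2/3)
3. L is the midpoint of ZW ⇒ L = (1/6, 5/6)
2·[WZS] = 1/9, 2·[WDL] = 1/6
[WZS]:[WDL] = 1/9:1/6 = 2/3

[WZS]:[WDL] = 2/3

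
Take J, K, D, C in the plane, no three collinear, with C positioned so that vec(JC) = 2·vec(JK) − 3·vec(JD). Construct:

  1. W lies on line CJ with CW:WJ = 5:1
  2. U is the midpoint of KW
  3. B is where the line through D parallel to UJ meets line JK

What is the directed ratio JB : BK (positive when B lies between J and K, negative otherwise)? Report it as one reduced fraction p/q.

JB:BK = -8/5

Assign J = (0, 0), K = (1, 0), D = (0, 1), C = (2, -3) — the answer is frame-independent, so this choice is without loss of generality.
1. W lies on line CJ with CW:WJ = 5:1 ⇒ W = (1/3, -1/2)
2. U is the midpoint of KW ⇒ U = (2/3, -1/4)
3. B is where the line through D parallel to UJ meets line JK ⇒ B = (8/3, 0)
B = J + t·(K−J) with t = 8/3, so JB:BK = t:(1−t) = 8/3:-5/3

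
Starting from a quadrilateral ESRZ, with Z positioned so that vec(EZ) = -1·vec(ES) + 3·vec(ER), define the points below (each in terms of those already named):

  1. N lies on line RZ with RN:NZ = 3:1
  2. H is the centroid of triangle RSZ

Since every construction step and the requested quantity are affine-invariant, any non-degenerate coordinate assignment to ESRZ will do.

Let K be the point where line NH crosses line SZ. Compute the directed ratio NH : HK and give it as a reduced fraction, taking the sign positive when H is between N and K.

Choose coordinates E = (0, 0), S = (1, 0), R = (0, 1), Z = (-1, 3).
1. N lies on line RZ with RN:NZ = 3:1 ⇒ N = (-3/4, 5/2)
2. H is the centroid of triangle RSZ ⇒ H = (0, 4/3)
line NH meets SZ at K = (-3, 6)
H = N + t·(K−N) with t = -1/3, so NH:HK = -1/3:4/3

NH:HK = -1/4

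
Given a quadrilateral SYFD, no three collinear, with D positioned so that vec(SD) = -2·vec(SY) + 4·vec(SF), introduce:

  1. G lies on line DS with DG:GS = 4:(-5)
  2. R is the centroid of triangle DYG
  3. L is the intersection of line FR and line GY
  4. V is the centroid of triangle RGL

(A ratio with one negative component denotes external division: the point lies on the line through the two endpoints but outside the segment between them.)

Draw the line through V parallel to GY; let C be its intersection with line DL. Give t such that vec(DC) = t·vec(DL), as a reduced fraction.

t = 8/9

Set S = (0, 0), Y = (1, 0), F = (0, 1), D = (-2, 4); any affine frame gives the same invariant.
1. G lies on line DS with DG:GS = 4:(-5) ⇒ G = (-10, 20)
2. R is the centroid of triangle DYG ⇒ R = (-11/3, 8)
3. L is the intersection of line FR and line GY ⇒ L = (-9, 200/11)
4. V is the centroid of triangle RGL ⇒ V = (-68/9, 508/33)
through V parallel to GY: direction (11, -20); meets DL at C = (-74/9, 548/33)
C = D + t·(L−D) with t = 8/9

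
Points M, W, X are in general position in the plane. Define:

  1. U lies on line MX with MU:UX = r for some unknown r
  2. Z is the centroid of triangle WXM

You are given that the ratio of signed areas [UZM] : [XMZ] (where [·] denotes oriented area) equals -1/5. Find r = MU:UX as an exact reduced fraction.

Assign M = (0, 0), W = (1, 0), X = (0, 1) — the answer is frame-independent, so this choice is without loss of generality.
1. With MU:UX = r, write λ = r/(r+1) so U = M + λ·(X−M); U is affine-linear in λ
2. Z is the centroid of triangle WXM ⇒ Z = (1/3, 1/3)
Every point depending on U is an affine combination of U and λ-independent points, so each such coordinate is linear in λ; the λ² term in each signed area is a multiple of (X−M)×(X−M) = 0, so 2·[UZM] and 2·[XMZ] are each linear in λ. Evaluating at λ=0 and λ=1:
  2·[UZM] = -1/3·λ,   2·[XMZ] = 1/3
So [UZM]:[XMZ] = (-1/3·λ) / (1/3). Setting this equal to -1/5:
  -1/3·λ = -1/5·(1/3)  ⇒  λ = 1/5
Then r = λ/(1−λ) = (1/5)/(4/5) = 1/4. Check: with r = 1/4, U = (0, 1/5) and [UZM]:[XMZ] = -1/5 as required.

r = 1/4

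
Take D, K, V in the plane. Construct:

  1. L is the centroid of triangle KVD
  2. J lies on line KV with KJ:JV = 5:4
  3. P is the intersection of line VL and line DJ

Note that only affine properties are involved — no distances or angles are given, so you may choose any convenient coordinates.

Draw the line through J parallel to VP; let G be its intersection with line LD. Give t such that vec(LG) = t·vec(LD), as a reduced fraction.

t = -4/9

Work in coordinates with D = (0, 0), K = (1, 0), V = (0, 1).
1. L is the centroid of triangle KVD ⇒ L = (1/3, 1/3)
2. J lies on line KV with KJ:JV = 5:4 ⇒ J = (4/9, 5/9)
3. P is the intersection of line VL and line DJ ⇒ P = (4/13, 5/13)
through J parallel to VP: direction (4/13, -8/13); meets LD at G = (13/27, 13/27)
G = L + t·(D−L) with t = -4/9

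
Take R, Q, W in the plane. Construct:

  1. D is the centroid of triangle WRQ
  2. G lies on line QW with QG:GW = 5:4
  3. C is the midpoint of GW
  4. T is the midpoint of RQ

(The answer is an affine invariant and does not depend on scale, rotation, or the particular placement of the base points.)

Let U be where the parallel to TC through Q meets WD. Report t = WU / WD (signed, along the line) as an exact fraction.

t = 27/4

Work in coordinates with R = (0, 0), Q = (1, 0), W = (0, 1).
1. D is the centroid of triangle WRQ ⇒ D = (1/3, 1/3)
2. G lies on line QW with QG:GW = 5:4 ⇒ G = (4/9, 5/9)
3. C is the midpoint of GW ⇒ C = (2/9, 7/9)
4. T is the midpoint of RQ ⇒ T = (1/2, 0)
through Q parallel to TC: direction (-5/18, 7/9); meets WD at U = (9/4, -7/2)
U = W + t·(D−W) with t = 27/4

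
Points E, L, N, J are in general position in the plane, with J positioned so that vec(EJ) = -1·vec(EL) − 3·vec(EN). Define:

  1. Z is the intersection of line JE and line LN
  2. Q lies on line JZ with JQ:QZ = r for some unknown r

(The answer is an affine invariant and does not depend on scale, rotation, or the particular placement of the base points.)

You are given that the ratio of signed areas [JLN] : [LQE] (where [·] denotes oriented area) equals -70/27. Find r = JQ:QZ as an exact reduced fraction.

r = 2/5

Assign E = (0, 0), L = (1, 0), N = (0, 1), J = (-1, -3) — the answer is frame-independent, so this choice is without loss of generality.
1. Z is the intersection of line JE and line LN ⇒ Z = (1/4, 3/4)
2. With JQ:QZ = r, write λ = r/(r+1) so Q = J + λ·(Z−J); Q is affine-linear in λ
Every point depending on Q is an affine combination of Q and λ-independent points, so each such coordinate is linear in λ; the λ² term in each signed area is a multiple of (Z−J)×(Z−J) = 0, so 2·[JLN] and 2·[LQE] are each linear in λ. Evaluating at λ=0 and λ=1:
  2·[JLN] = 5,   2·[LQE] = 15/4·λ − 3
So [JLN]:[LQE] = (5) / (15/4·λ − 3). Setting this equal to -70/27:
  5 = -70/27·(15/4·λ − 3)  ⇒  λ = 2/7
Then r = λ/(1−λ) = (2/7)/(5/7) = 2/5. Check: with r = 2/5, Q = (-9/14, -27/14) and [JLN]:[LQE] = -70/27 as required.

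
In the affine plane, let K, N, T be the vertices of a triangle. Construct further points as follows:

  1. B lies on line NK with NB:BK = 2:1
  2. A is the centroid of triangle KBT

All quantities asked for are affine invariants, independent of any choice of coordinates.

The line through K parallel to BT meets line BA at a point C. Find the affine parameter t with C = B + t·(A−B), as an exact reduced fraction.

Assign K = (0, 0), N = (1, 0), T = (0, 1) — the answer is frame-independent, so this choice is without loss of generality.
1. B lies on line NK with NB:BK = 2:1 ⇒ B = (1/3, 0)
2. A is the centroid of triangle KBT ⇒ A = (1/9, 1/3)
through K parallel to BT: direction (-1/3, 1); meets BA at C = (-1/3, 1)
C = B + t·(A−B) with t = 3

t = 3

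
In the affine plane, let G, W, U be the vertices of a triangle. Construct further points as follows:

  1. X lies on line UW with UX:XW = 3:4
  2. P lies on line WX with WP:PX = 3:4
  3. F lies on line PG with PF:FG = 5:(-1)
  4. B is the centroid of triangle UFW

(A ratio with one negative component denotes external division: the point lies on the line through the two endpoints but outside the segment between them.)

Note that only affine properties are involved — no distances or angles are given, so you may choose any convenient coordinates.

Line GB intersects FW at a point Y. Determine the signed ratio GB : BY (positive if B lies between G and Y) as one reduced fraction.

Set G = (0, 0), W = (1, 0), U = (0, 1); any affine frame gives the same invariant.
1. X lies on line UW with UX:XW = 3:4 ⇒ X = (3/7, 4/7)
2. P lies on line WX with WP:PX = 3:4 ⇒ P = (37/49, 12/49)
3. F lies on line PG with PF:FG = 5:(-1) ⇒ F = (-37/196, -3/49)
4. B is the centroid of triangle UFW ⇒ B = (53/196, 46/147)
line GB meets FW at Y = (-477/10241, -552/10241)
B = G + t·(Y−G) with t = -209/36, so GB:BY = -209/36:245/36

GB:BY = -209/245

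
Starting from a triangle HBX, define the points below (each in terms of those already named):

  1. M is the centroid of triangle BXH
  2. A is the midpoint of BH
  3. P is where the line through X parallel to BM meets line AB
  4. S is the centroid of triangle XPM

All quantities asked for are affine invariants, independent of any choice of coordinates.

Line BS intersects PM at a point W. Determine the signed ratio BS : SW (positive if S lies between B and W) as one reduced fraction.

Choose coordinates H = (0, 0), B = (1, 0), X = (0, 1).
1. M is the centroid of triangle BXH ⇒ M = (1/3, 1/3)
2. A is the midpoint of BH ⇒ A = (1/2, 0)
3. P is where the line through X parallel to BM meets line AB ⇒ P = (2, 0)
4. S is the centroid of triangle XPM ⇒ S = (7/9, 4/9)
line BS meets PM at W = (8/9, 2/9)
S = B + t·(W−B) with t = 2, so BS:SW = 2:-1

BS:SW = -2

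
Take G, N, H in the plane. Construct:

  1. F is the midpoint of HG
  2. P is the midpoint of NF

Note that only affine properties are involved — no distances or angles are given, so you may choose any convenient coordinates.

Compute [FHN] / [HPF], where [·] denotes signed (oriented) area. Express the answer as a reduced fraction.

[FHN]:[HPF] = 2

Assign G = (0, 0), N = (1, 0), H = (0, 1) — the answer is frame-independent, so this choice is without loss of generality.
1. F is the midpoint of HG ⇒ F = (0, 1/2)
2. P is the midpoint of NF ⇒ P = (1/2, 1/4)
2·[FHN] = -1/2, 2·[HPF] = -1/4
[FHN]:[HPF] = -1/2:-1/4 = 2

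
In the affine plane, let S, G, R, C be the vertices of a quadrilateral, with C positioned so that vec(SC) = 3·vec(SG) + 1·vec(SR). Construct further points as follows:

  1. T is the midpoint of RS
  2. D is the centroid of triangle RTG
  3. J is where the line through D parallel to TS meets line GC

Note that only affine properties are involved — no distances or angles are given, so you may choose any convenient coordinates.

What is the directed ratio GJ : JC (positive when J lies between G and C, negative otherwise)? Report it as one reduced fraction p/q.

GJ:JC = -1/4

Set S = (0, 0), G = (1, 0), R = (0, 1), C = (3, 1); any affine frame gives the same invariant.
1. T is the midpoint of RS ⇒ T = (0, 1/2)
2. D is the centroid of triangle RTG ⇒ D = (1/3, 1/2)
3. J is where the line through D parallel to TS meets line GC ⇒ J = (1/3, -1/3)
J = G + t·(C−G) with t = -1/3, so GJ:JC = t:(1−t) = -1/3:4/3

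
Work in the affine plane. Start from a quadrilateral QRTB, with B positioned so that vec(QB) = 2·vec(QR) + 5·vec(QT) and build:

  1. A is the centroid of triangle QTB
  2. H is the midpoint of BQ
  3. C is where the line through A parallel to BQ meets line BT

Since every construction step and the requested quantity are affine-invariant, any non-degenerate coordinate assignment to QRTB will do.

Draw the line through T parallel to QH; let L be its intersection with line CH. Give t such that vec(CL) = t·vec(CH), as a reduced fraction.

t = -2

Choose coordinates Q = (0, 0), R = (1, 0), T = (0, 1), B = (2, 5).
1. A is the centroid of triangle QTB ⇒ A = (2/3, 2)
2. H is the midpoint of BQ ⇒ H = (1, 5/2)
3. C is where the line through A parallel to BQ meets line BT ⇒ C = (4/3, 11/3)
through T parallel to QH: direction (1, 5/2); meets CH at L = (2, 6)
L = C + t·(H−C) with t = -2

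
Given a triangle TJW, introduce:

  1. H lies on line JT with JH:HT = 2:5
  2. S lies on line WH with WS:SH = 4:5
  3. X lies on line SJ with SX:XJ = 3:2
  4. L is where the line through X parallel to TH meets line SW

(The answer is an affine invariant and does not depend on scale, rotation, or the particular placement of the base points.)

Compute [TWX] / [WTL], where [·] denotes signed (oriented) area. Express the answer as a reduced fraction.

[TWX]:[WTL] = -229/175

Assign T = (0, 0), J = (1, 0), W = (0, 1) — the answer is frame-independent, so this choice is without loss of generality.
1. H lies on line JT with JH:HT = 2:5 ⇒ H = (5/7, 0)
2. S lies on line WH with WS:SH = 4:5 ⇒ S = (20/63, 5/9)
3. X lies on line SJ with SX:XJ = 3:2 ⇒ X = (229/315, 2/9)
4. L is where the line through X parallel to TH meets line SW ⇒ L = (5/9, 2/9)
2·[TWX] = -229/315, 2·[WTL] = 5/9
[TWX]:[WTL] = -229/315:5/9 = -229/175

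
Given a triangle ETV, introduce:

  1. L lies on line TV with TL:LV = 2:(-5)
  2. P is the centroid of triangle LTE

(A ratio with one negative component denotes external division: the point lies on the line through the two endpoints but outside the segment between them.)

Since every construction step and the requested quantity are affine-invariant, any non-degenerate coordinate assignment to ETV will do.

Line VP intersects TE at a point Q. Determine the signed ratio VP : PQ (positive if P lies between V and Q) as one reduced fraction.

VP:PQ = -11/2

Assign E = (0, 0), T = (1, 0), V = (0, 1) — the answer is frame-independent, so this choice is without loss of generality.
1. L lies on line TV with TL:LV = 2:(-5) ⇒ L = (5/3, -2/3)
2. P is the centroid of triangle LTE ⇒ P = (8/9, -2/9)
line VP meets TE at Q = (8/11, 0)
P = V + t·(Q−V) with t = 11/9, so VP:PQ = 11/9:-2/9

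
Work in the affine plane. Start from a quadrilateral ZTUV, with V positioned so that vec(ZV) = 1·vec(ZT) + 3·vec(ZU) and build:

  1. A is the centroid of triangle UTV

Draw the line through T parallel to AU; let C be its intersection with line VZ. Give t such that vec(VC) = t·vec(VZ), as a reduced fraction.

Assign Z = (0, 0), T = (1, 0), U = (0, 1), V = (1, 3) — the answer is frame-independent, so this choice is without loss of generality.
1. A is the centroid of triangle UTV ⇒ A = (2/3, 4/3)
through T parallel to AU: direction (-2/3, -1/3); meets VZ at C = (-1/5, -3/5)
C = V + t·(Z−V) with t = 6/5

t = 6/5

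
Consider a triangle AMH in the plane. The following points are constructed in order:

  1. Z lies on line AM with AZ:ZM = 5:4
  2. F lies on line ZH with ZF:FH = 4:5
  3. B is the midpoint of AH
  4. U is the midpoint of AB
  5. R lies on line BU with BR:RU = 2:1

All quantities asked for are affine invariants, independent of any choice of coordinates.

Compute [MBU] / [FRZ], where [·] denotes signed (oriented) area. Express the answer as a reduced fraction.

Set A = (0, 0), M = (1, 0), H = (0, 1); any affine frame gives the same invariant.
1. Z lies on line AM with AZ:ZM = 5:4 ⇒ Z = (5/9, 0)
2. F lies on line ZH with ZF:FH = 4:5 ⇒ F = (25/81, 4/9)
3. B is the midpoint of AH ⇒ B = (0, 1/2)
4. U is the midpoint of AB ⇒ U = (0, 1/4)
5. R lies on line BU with BR:RU = 2:1 ⇒ R = (0, 1/3)
2·[MBU] = 1/4, 2·[FRZ] = 40/243
[MBU]:[FRZ] = 1/4:40/243 = 243/160

[MBU]:[FRZ] = 243/160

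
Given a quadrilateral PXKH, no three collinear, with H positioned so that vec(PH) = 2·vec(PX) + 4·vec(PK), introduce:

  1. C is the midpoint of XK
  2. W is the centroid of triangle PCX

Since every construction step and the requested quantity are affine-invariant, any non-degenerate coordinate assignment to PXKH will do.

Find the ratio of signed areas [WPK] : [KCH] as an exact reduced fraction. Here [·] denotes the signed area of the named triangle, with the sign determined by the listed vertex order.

Work in coordinates with P = (0, 0), X = (1, 0), K = (0, 1), H = (2, 4).
1. C is the midpoint of XK ⇒ C = (1/2, 1/2)
2. W is the centroid of triangle PCX ⇒ W = (1/2, 1/6)
2·[WPK] = -1/2, 2·[KCH] = 5/2
[WPK]:[KCH] = -1/2:5/2 = -1/5

[WPK]:[KCH] = -1/5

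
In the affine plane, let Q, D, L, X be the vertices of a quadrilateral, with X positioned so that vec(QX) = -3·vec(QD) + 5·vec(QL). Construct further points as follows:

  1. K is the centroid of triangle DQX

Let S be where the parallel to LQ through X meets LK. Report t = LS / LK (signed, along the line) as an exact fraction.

t = 9/2

Work in coordinates with Q = (0, 0), D = (1, 0), L = (0, 1), X = (-3, 5).
1. K is the centroid of triangle DQX ⇒ K = (-2/3, 5/3)
through X parallel to LQ: direction (0, -1); meets LK at S = (-3, 4)
S = L + t·(K−L) with t = 9/2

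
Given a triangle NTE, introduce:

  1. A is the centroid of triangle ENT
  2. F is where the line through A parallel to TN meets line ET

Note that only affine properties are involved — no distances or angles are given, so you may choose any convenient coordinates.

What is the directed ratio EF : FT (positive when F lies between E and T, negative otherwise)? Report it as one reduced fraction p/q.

Choose coordinates N = (0, 0), T = (1, 0), E = (0, 1).
1. A is the centroid of triangle ENT ⇒ A = (1/3, 1/3)
2. F is where the line through A parallel to TN meets line ET ⇒ F = (2/3, 1/3)
F = E + t·(T−E) with t = 2/3, so EF:FT = t:(1−t) = 2/3:1/3

EF:FT = 2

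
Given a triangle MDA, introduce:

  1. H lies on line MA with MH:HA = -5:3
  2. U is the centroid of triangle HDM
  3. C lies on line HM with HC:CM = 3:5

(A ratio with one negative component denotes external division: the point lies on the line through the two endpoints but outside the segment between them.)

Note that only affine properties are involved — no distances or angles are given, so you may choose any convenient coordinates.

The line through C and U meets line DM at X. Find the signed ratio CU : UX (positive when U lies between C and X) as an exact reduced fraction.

CU:UX = 7/8

Assign M = (0, 0), D = (1, 0), A = (0, 1) — the answer is frame-independent, so this choice is without loss of generality.
1. H lies on line MA with MH:HA = -5:3 ⇒ H = (0, 5/2)
2. U is the centroid of triangle HDM ⇒ U = (1/3, 5/6)
3. C lies on line HM with HC:CM = 3:5 ⇒ C = (0, 25/16)
line CU meets DM at X = (5/7, 0)
U = C + t·(X−C) with t = 7/15, so CU:UX = 7/15:8/15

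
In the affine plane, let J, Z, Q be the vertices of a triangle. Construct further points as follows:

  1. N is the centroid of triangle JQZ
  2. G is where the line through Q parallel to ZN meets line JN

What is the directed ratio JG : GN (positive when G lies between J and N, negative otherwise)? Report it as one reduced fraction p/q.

JG:GN = -2

Work in coordinates with J = (0, 0), Z = (1, 0), Q = (0, 1).
1. N is the centroid of triangle JQZ ⇒ N = (1/3, 1/3)
2. G is where the line through Q parallel to ZN meets line JN ⇒ G = (2/3, 2/3)
G = J + t·(N−J) with t = 2, so JG:GN = t:(1−t) = 2:-1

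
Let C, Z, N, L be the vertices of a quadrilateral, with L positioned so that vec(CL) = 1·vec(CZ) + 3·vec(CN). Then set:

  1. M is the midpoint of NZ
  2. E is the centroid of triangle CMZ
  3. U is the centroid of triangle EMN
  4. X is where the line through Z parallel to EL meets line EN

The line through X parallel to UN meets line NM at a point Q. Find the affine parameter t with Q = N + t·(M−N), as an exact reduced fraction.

Choose coordinates C = (0, 0), Z = (1, 0), N = (0, 1), L = (1, 3).
1. M is the midpoint of NZ ⇒ M = (1/2, 1/2)
2. E is the centroid of triangle CMZ ⇒ E = (1/2, 1/6)
3. U is the centroid of triangle EMN ⇒ U = (1/3, 5/9)
4. X is where the line through Z parallel to EL meets line EN ⇒ X = (10/11, -17/33)
through X parallel to UN: direction (-1/3, 4/9); meets NM at Q = (-10/11, 21/11)
Q = N + t·(M−N) with t = -20/11

t = -20/11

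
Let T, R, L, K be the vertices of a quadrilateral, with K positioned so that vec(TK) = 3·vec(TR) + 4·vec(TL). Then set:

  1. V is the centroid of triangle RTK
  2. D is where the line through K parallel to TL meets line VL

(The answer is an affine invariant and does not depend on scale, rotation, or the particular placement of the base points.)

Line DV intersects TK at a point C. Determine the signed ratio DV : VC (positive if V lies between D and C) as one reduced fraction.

DV:VC = 65/16

Choose coordinates T = (0, 0), R = (1, 0), L = (0, 1), K = (3, 4).
1. V is the centroid of triangle RTK ⇒ V = (4/3, 4/3)
2. D is where the line through K parallel to TL meets line VL ⇒ D = (3, 7/4)
line DV meets TK at C = (12/13, 16/13)
V = D + t·(C−D) with t = 65/81, so DV:VC = 65/81:16/81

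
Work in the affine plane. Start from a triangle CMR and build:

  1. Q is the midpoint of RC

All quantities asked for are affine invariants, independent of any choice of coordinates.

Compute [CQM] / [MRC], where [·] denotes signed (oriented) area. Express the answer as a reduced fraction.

[CQM]:[MRC] = -1/2

Set C = (0, 0), M = (1, 0), R = (0, 1); any affine frame gives the same invariant.
1. Q is the midpoint of RC ⇒ Q = (0, 1/2)
2·[CQM] = -1/2, 2·[MRC] = 1
[CQM]:[MRC] = -1/2:1 = -1/2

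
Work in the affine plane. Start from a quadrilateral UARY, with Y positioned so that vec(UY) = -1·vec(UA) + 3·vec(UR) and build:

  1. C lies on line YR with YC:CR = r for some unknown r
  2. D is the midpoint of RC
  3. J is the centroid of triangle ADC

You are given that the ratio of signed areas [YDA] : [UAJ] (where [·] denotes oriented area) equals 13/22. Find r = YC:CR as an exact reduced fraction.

Choose coordinates U = (0, 0), A = (1, 0), R = (0, 1), Y = (-1, 3).
1. With YC:CR = r, write λ = r/(r+1) so C = Y + λ·(R−Y); C is affine-linear in λ
2. D is the midpoint of RC ⇒ D is an affine combination of earlier points and hence also affine-linear in λ
3. J is the centroid of triangle ADC ⇒ J is an affine combination of earlier points and hence also affine-linear in λ
Every point depending on C is an affine combination of C and λ-independent points, so each such coordinate is linear in λ; the λ² term in each signed area is a multiple of (R−Y)×(R−Y) = 0, so 2·[YDA] and 2·[UAJ] are each linear in λ. Evaluating at λ=0 and λ=1:
  2·[YDA] = 1/2·λ + 1/2,   2·[UAJ] = −λ + 5/3
So [YDA]:[UAJ] = (1/2·λ + 1/2) / (−λ + 5/3). Setting this equal to 13/22:
  1/2·λ + 1/2 = 13/22·(−λ + 5/3)  ⇒  λ = 4/9
Then r = λ/(1−λ) = (4/9)/(5/9) = 4/5. Check: with r = 4/5, C = (-5/9, 19/9) and [YDA]:[UAJ] = 13/22 as required.

r = 4/5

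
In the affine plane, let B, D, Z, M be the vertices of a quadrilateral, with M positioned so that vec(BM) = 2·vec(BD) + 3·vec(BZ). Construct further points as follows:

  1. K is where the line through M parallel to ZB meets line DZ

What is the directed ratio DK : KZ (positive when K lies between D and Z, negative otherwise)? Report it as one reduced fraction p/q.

DK:KZ = -1/2

Choose coordinates B = (0, 0), D = (1, 0), Z = (0, 1), M = (2, 3).
1. K is where the line through M parallel to ZB meets line DZ ⇒ K = (2, -1)
K = D + t·(Z−D) with t = -1, so DK:KZ = t:(1−t) = -1:2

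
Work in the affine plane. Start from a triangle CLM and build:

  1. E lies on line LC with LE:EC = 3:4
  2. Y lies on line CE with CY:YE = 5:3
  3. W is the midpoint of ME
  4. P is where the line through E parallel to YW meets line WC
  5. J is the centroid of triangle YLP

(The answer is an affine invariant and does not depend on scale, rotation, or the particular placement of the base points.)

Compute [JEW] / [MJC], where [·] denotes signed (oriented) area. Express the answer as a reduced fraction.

[JEW]:[MJC] = 39/254

Choose coordinates C = (0, 0), L = (1, 0), M = (0, 1).
1. E lies on line LC with LE:EC = 3:4 ⇒ E = (4/7, 0)
2. Y lies on line CE with CY:YE = 5:3 ⇒ Y = (5/14, 0)
3. W is the midpoint of ME ⇒ W = (2/7, 1/2)
4. P is where the line through E parallel to YW meets line WC ⇒ P = (16/35, 4/5)
5. J is the centroid of triangle YLP ⇒ J = (127/210, 4/15)
2·[JEW] = -13/140, 2·[MJC] = -127/210
[JEW]:[MJC] = -13/140:-127/210 = 39/254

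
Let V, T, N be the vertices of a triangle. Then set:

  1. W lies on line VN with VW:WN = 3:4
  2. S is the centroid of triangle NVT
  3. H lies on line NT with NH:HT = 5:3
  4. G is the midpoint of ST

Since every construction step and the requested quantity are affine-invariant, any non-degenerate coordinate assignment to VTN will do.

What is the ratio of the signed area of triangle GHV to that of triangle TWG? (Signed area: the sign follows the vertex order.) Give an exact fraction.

[GHV]:[TWG] = -49/8

Set V = (0, 0), T = (1, 0), N = (0, 1); any affine frame gives the same invariant.
1. W lies on line VN with VW:WN = 3:4 ⇒ W = (0, 3/7)
2. S is the centroid of triangle NVT ⇒ S = (1/3, 1/3)
3. H lies on line NT with NH:HT = 5:3 ⇒ H = (5/8, 3/8)
4. G is the midpoint of ST ⇒ G = (2/3, 1/6)
2·[GHV] = 7/48, 2·[TWG] = -1/42
[GHV]:[TWG] = 7/48:-1/42 = -49/8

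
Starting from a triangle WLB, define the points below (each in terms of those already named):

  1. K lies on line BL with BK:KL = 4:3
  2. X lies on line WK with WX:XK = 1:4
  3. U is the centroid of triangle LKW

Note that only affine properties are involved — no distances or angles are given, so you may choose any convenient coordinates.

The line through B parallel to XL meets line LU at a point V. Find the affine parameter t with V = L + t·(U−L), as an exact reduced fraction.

t = 28/3

Set W = (0, 0), L = (1, 0), B = (0, 1); any affine frame gives the same invariant.
1. K lies on line BL with BK:KL = 4:3 ⇒ K = (4/7, 3/7)
2. X lies on line WK with WX:XK = 1:4 ⇒ X = (4/35, 3/35)
3. U is the centroid of triangle LKW ⇒ U = (11/21, 1/7)
through B parallel to XL: direction (31/35, -3/35); meets LU at V = (-31/9, 4/3)
V = L + t·(U−L) with t = 28/3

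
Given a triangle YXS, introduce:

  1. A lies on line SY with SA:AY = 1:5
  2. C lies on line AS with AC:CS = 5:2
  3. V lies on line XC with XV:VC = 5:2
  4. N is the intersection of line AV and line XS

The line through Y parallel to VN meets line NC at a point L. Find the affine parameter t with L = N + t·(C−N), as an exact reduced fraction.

Set Y = (0, 0), X = (1, 0), S = (0, 1); any affine frame gives the same invariant.
1. A lies on line SY with SA:AY = 1:5 ⇒ A = (0, 5/6)
2. C lies on line AS with AC:CS = 5:2 ⇒ C = (0, 20/21)
3. V lies on line XC with XV:VC = 5:2 ⇒ V = (2/7, 100/147)
4. N is the intersection of line AV and line XS ⇒ N = (14/39, 25/39)
through Y parallel to VN: direction (20/273, -25/637); meets NC at L = (112/39, -20/13)
L = N + t·(C−N) with t = -7

t = -7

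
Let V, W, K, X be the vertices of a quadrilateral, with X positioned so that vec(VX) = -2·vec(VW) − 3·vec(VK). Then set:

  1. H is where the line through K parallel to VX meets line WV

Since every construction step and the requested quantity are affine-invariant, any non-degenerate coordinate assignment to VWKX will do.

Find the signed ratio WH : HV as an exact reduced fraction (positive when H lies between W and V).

WH:HV = -5/2

Choose coordinates V = (0, 0), W = (1, 0), K = (0, 1), X = (-2, -3).
1. H is where the line through K parallel to VX meets line WV ⇒ H = (-2/3, 0)
H = W + t·(V−W) with t = 5/3, so WH:HV = t:(1−t) = 5/3:-2/3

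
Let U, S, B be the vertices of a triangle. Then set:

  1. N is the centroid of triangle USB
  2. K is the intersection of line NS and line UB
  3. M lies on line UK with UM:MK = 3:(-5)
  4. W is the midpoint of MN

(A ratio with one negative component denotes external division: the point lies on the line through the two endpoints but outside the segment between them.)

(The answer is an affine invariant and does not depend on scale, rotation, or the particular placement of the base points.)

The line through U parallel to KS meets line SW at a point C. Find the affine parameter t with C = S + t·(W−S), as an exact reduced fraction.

t = 4/5

Set U = (0, 0), S = (1, 0), B = (0, 1); any affine frame gives the same invariant.
1. N is the centroid of triangle USB ⇒ N = (1/3, 1/3)
2. K is the intersection of line NS and line UB ⇒ K = (0, 1/2)
3. M lies on line UK with UM:MK = 3:(-5) ⇒ M = (0, -3/4)
4. W is the midpoint of MN ⇒ W = (1/6, -5/24)
through U parallel to KS: direction (1, -1/2); meets SW at C = (1/3, -1/6)
C = S + t·(W−S) with t = 4/5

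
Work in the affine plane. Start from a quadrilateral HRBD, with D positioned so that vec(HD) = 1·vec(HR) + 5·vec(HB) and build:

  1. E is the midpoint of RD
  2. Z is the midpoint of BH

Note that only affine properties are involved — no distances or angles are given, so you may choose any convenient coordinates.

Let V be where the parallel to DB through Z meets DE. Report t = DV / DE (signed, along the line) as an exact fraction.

Assign H = (0, 0), R = (1, 0), B = (0, 1), D = (1, 5) — the answer is frame-independent, so this choice is without loss of generality.
1. E is the midpoint of RD ⇒ E = (1, 5/2)
2. Z is the midpoint of BH ⇒ Z = (0, 1/2)
through Z parallel to DB: direction (-1, -4); meets DE at V = (1, 9/2)
V = D + t·(E−D) with t = 1/5

t = 1/5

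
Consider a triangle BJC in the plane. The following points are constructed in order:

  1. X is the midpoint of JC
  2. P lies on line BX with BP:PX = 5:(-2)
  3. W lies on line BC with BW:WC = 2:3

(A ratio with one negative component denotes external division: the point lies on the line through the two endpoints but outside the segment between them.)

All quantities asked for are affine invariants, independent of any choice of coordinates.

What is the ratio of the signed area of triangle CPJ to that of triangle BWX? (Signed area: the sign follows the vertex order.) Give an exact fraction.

[CPJ]:[BWX] = 10/3

Choose coordinates B = (0, 0), J = (1, 0), C = (0, 1).
1. X is the midpoint of JC ⇒ X = (1/2, 1/2)
2. P lies on line BX with BP:PX = 5:(-2) ⇒ P = (5/6, 5/6)
3. W lies on line BC with BW:WC = 2:3 ⇒ W = (0, 2/5)
2·[CPJ] = -2/3, 2·[BWX] = -1/5
[CPJ]:[BWX] = -2/3:-1/5 = 10/3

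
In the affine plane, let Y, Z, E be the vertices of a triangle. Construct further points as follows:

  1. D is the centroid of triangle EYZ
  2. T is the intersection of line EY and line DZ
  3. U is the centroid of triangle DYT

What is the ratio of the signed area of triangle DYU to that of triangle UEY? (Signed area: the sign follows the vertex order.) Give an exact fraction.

Work in coordinates with Y = (0, 0), Z = (1, 0), E = (0, 1).
1. D is the centroid of triangle EYZ ⇒ D = (1/3, 1/3)
2. T is the intersection of line EY and line DZ ⇒ T = (0, 1/2)
3. U is the centroid of triangle DYT ⇒ U = (1/9, 5/18)
2·[DYU] = -1/18, 2·[UEY] = 1/9
[DYU]:[UEY] = -1/18:1/9 = -1/2

[DYU]:[UEY] = -1/2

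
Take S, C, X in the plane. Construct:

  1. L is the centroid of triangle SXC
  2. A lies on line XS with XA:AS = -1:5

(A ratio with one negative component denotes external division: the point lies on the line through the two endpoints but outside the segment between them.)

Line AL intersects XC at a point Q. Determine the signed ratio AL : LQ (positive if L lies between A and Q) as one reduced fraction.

Assign S = (0, 0), C = (1, 0), X = (0, 1) — the answer is frame-independent, so this choice is without loss of generality.
1. L is the centroid of triangle SXC ⇒ L = (1/3, 1/3)
2. A lies on line XS with XA:AS = -1:5 ⇒ A = (0, 5/4)
line AL meets XC at Q = (1/7, 6/7)
L = A + t·(Q−A) with t = 7/3, so AL:LQ = 7/3:-4/3

AL:LQ = -7/4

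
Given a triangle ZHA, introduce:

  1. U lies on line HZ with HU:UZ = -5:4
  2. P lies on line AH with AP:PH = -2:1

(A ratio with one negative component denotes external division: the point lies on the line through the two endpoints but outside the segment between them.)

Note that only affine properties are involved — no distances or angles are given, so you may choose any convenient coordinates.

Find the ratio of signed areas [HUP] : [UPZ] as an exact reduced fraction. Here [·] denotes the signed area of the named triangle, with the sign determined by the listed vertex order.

[HUP]:[UPZ] = 5/4

Set Z = (0, 0), H = (1, 0), A = (0, 1); any affine frame gives the same invariant.
1. U lies on line HZ with HU:UZ = -5:4 ⇒ U = (-4, 0)
2. P lies on line AH with AP:PH = -2:1 ⇒ P = (2, -1)
2·[HUP] = 5, 2·[UPZ] = 4
[HUP]:[UPZ] = 5:4 = 5/4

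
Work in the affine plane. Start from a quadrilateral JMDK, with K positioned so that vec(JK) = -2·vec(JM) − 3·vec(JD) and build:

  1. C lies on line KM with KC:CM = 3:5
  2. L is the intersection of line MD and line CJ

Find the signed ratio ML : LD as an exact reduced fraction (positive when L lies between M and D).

Assign J = (0, 0), M = (1, 0), D = (0, 1), K = (-2, -3) — the answer is frame-independent, so this choice is without loss of generality.
1. C lies on line KM with KC:CM = 3:5 ⇒ C = (-7/8, -15/8)
2. L is the intersection of line MD and line CJ ⇒ L = (7/22, 15/22)
L = M + t·(D−M) with t = 15/22, so ML:LD = t:(1−t) = 15/22:7/22

ML:LD = 15/7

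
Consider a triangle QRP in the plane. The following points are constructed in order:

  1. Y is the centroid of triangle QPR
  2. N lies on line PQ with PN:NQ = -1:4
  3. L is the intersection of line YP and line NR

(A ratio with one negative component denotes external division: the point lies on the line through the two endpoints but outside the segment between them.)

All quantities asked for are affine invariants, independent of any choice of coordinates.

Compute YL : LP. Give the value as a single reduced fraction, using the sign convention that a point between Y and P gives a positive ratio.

YL:LP = -5/3

Assign Q = (0, 0), R = (1, 0), P = (0, 1) — the answer is frame-independent, so this choice is without loss of generality.
1. Y is the centroid of triangle QPR ⇒ Y = (1/3, 1/3)
2. N lies on line PQ with PN:NQ = -1:4 ⇒ N = (0, 4/3)
3. L is the intersection of line YP and line NR ⇒ L = (-1/2, 2)
L = Y + t·(P−Y) with t = 5/2, so YL:LP = t:(1−t) = 5/2:-3/2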